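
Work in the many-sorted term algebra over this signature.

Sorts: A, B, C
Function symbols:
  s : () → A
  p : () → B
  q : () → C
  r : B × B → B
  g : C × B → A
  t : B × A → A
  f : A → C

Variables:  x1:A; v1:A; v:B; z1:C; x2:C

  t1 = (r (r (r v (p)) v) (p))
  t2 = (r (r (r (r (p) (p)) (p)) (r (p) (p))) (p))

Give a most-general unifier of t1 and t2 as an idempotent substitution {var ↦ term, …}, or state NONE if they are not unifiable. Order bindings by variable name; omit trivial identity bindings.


{v ↦ (r (p) (p))}


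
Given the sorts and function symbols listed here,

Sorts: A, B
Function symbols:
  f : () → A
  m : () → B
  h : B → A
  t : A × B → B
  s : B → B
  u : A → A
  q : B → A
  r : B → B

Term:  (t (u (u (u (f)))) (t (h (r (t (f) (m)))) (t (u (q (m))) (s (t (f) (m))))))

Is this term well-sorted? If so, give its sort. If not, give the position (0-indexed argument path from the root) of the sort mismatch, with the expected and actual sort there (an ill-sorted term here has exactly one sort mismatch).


        (f) : A
      (u (f)) : A
    (u (u (f))) : A
  (u (u (u (f)))) : A
          (f) : A
          (m) : B
        (t (f) (m)) : B
      (r (t (f) (m))) : B
    (h (r (t (f) (m)))) : A
          (m) : B
        (q (m)) : A
      (u (q (m))) : A
          (f) : A
          (m) : B
        (t (f) (m)) : B
      (s (t (f) (m))) : B
    (t (u (q (m))) (s (t (f) (m)))) : B
  (t (h (r (t (f) (m)))) (t (u (q (m))) (s (t (f) (m))))) : B
(t (u (u (u (f)))) (t (h (r (t (f) (m)))) (t (u (q (m))) (s (t (f) (m)))))) : B

well-sorted; sort = B


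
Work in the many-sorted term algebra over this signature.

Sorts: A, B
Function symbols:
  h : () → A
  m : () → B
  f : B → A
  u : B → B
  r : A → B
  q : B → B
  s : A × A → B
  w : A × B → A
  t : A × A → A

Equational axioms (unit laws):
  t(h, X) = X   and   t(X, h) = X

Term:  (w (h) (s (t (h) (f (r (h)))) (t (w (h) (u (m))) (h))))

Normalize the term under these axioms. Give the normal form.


1. (w (h) (s (t (h) (f (r (h)))) (t (w (h) (u (m))) (h))))  →  (w (h) (s (f (r (h))) (t (w (h) (u (m))) (h))))
2. (w (h) (s (f (r (h))) (t (w (h) (u (m))) (h))))  →  (w (h) (s (f (r (h))) (w (h) (u (m)))))

normal form = (w (h) (s (f (r (h))) (w (h) (u (m)))))


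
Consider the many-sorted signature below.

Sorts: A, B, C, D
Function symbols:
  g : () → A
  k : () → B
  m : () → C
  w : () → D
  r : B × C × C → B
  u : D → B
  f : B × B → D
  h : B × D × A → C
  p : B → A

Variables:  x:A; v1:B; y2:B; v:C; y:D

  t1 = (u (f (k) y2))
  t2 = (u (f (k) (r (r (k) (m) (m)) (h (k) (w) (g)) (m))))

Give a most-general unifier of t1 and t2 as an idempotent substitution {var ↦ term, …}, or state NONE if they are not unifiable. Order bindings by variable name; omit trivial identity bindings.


{y2 ↦ (r (r (k) (m) (m)) (h (k) (w) (g)) (m))}


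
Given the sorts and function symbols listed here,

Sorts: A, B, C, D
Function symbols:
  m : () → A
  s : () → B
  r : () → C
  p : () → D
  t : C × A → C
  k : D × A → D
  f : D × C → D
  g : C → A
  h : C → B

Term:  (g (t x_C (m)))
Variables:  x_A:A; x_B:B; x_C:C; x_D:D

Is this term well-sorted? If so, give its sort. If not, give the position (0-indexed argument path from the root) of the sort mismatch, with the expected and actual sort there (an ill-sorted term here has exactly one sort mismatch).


    x_C : C
    (m) : A
  (t x_C (m)) : C
(g (t x_C (m))) : A

well-sorted; sort = A


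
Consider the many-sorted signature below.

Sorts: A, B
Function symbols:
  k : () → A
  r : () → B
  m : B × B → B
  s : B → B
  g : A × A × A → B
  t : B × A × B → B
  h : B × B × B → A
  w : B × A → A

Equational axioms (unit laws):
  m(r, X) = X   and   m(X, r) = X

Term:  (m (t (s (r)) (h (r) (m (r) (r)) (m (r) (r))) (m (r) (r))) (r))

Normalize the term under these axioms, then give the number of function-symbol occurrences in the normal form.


size = 8

1. (m (t (s (r)) (h (r) (m (r) (r)) (m (r) (r))) (m (r) (r))) (r))  →  (t (s (r)) (h (r) (m (r) (r)) (m (r) (r))) (m (r) (r)))
2. (t (s (r)) (h (r) (m (r) (r)) (m (r) (r))) (m (r) (r)))  →  (t (s (r)) (h (r) (r) (m (r) (r))) (m (r) (r)))
3. (t (s (r)) (h (r) (r) (m (r) (r))) (m (r) (r)))  →  (t (s (r)) (h (r) (r) (r)) (m (r) (r)))
4. (t (s (r)) (h (r) (r) (r)) (m (r) (r)))  →  (t (s (r)) (h (r) (r) (r)) (r))
normal form: (t (s (r)) (h (r) (r) (r)) (r))


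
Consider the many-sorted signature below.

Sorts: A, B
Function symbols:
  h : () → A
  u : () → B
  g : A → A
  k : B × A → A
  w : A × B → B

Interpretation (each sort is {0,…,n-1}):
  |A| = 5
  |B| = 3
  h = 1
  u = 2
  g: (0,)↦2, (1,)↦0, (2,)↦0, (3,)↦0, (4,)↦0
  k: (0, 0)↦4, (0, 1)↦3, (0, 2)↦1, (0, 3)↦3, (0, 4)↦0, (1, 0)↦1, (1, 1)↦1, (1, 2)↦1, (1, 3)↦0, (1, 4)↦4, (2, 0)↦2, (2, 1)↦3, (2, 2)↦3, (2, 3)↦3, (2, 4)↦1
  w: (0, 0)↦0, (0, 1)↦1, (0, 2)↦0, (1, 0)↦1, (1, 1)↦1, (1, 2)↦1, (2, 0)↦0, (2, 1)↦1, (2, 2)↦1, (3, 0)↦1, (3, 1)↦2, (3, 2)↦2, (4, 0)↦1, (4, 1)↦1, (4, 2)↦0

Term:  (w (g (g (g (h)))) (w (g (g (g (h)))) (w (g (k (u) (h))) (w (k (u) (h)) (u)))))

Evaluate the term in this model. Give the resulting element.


  h = 1
  (g (h)) = g(1,) = 0
  (g (g (h))) = g(0,) = 2
  (g (g (g (h)))) = g(2,) = 0
  h = 1
  (g (h)) = g(1,) = 0
  (g (g (h))) = g(0,) = 2
  (g (g (g (h)))) = g(2,) = 0
  u = 2
  h = 1
  (k (u) (h)) = k(2, 1) = 3
  (g (k (u) (h))) = g(3,) = 0
  u = 2
  h = 1
  (k (u) (h)) = k(2, 1) = 3
  u = 2
  (w (k (u) (h)) (u)) = w(3, 2) = 2
  (w (g (k (u) (h))) (w (k (u) (h)) (u))) = w(0, 2) = 0
  (w (g (g (g (h)))) (w (g (k (u) (h))) (w (k (u) (h)) (u)))) = w(0, 0) = 0
  (w (g (g (g (h)))) (w (g (g (g (h)))) (w (g (k (u) (h))) (w (k (u) (h)) (u))))) = w(0, 0) = 0

value = 0


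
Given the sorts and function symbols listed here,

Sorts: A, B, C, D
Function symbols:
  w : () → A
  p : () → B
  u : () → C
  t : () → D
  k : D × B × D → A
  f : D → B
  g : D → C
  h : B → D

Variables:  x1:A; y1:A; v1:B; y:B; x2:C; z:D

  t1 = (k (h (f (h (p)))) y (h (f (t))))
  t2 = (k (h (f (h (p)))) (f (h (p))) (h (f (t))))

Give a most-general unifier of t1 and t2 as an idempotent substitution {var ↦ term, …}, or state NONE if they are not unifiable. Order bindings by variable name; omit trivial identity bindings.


{y ↦ (f (h (p)))}


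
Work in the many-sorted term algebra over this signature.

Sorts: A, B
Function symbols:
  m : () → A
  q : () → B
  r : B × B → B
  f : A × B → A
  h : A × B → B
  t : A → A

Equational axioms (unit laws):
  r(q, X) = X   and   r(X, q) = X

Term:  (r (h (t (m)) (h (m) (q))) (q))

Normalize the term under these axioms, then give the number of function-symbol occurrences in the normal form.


size = 6

1. (r (h (t (m)) (h (m) (q))) (q))  →  (h (t (m)) (h (m) (q)))
normal form: (h (t (m)) (h (m) (q)))


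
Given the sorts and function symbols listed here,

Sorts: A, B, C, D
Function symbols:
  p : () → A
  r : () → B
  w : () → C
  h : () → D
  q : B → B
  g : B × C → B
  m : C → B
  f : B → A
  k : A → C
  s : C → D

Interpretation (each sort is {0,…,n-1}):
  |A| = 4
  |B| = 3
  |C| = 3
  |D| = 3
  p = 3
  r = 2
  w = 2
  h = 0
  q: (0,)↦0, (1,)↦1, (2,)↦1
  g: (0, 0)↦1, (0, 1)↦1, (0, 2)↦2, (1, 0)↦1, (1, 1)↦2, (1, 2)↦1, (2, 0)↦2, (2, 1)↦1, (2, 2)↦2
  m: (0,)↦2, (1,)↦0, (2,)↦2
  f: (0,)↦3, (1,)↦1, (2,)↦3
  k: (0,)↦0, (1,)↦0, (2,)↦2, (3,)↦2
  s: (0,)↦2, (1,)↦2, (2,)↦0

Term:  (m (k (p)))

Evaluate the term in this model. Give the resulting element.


value = 2

  p = 3
  (k (p)) = k(3,) = 2
  (m (k (p))) = m(2,) = 2


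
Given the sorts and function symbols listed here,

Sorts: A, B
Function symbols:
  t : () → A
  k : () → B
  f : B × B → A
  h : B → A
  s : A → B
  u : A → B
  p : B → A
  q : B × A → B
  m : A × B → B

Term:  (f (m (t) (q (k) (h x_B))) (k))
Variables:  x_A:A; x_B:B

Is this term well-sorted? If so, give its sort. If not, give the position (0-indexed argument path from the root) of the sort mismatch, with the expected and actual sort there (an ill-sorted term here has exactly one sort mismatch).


well-sorted; sort = A

    (t) : A
      (k) : B
        x_B : B
      (h x_B) : A
    (q (k) (h x_B)) : B
  (m (t) (q (k) (h x_B))) : B
  (k) : B
(f (m (t) (q (k) (h x_B))) (k)) : A


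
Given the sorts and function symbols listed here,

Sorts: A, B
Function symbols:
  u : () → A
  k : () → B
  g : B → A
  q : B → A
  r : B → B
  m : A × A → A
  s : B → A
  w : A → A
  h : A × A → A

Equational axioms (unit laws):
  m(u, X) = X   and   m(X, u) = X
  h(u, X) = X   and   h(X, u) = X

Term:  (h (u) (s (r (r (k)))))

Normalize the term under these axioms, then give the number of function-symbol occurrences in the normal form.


size = 4

1. (h (u) (s (r (r (k)))))  →  (s (r (r (k))))
normal form: (s (r (r (k))))


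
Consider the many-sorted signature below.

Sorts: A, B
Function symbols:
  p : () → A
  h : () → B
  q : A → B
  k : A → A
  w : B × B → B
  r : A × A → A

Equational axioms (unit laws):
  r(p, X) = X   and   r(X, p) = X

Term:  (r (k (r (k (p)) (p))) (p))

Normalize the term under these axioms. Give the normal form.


1. (r (k (r (k (p)) (p))) (p))  →  (k (r (k (p)) (p)))
2. (k (r (k (p)) (p)))  →  (k (k (p)))

normal form = (k (k (p)))


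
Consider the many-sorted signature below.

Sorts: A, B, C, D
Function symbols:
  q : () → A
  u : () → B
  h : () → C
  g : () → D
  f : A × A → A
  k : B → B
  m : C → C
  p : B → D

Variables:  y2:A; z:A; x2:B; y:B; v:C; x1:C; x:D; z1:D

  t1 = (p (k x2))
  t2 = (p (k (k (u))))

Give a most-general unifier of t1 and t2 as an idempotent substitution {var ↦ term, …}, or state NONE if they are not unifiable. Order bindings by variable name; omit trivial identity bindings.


{x2 ↦ (k (u))}


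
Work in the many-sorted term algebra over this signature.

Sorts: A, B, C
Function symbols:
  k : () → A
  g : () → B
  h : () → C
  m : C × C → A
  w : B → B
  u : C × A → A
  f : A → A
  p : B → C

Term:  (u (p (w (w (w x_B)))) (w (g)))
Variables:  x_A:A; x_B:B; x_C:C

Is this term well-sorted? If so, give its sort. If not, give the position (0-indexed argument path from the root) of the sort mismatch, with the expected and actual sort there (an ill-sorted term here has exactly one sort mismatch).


          x_B : B
        (w x_B) : B
      (w (w x_B)) : B
    (w (w (w x_B))) : B
  (p (w (w (w x_B)))) : C
    (g) : B
  (w (g)) : B
(u (p (w (w (w x_B)))) (w (g))) : ✗ arg 1 at [1] has sort B, expected A

ill-sorted at position [1]: expected A, got B


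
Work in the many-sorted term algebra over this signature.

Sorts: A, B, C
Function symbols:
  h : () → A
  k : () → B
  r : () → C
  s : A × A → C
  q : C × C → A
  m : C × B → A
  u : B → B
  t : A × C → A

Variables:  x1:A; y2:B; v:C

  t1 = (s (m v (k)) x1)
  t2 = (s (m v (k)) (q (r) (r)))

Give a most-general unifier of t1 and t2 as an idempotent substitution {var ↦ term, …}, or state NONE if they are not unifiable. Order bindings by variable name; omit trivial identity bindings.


{x1 ↦ (q (r) (r))}


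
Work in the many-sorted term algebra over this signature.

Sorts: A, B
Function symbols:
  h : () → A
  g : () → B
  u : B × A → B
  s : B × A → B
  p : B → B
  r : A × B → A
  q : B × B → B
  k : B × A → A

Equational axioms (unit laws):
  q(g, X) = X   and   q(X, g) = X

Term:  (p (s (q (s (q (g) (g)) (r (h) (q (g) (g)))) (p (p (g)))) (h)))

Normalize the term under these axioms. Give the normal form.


1. (p (s (q (s (q (g) (g)) (r (h) (q (g) (g)))) (p (p (g)))) (h)))  →  (p (s (q (s (g) (r (h) (q (g) (g)))) (p (p (g)))) (h)))
2. (p (s (q (s (g) (r (h) (q (g) (g)))) (p (p (g)))) (h)))  →  (p (s (q (s (g) (r (h) (g))) (p (p (g)))) (h)))

normal form = (p (s (q (s (g) (r (h) (g))) (p (p (g)))) (h)))


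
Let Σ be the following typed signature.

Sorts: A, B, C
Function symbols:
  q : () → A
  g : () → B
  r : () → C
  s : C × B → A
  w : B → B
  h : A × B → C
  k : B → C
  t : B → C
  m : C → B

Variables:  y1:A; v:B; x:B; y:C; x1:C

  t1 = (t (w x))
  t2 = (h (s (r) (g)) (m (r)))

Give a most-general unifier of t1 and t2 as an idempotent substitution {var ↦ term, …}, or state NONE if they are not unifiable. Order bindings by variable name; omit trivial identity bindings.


NONE (not unifiable)

head clash or occurs-check failure — not unifiable


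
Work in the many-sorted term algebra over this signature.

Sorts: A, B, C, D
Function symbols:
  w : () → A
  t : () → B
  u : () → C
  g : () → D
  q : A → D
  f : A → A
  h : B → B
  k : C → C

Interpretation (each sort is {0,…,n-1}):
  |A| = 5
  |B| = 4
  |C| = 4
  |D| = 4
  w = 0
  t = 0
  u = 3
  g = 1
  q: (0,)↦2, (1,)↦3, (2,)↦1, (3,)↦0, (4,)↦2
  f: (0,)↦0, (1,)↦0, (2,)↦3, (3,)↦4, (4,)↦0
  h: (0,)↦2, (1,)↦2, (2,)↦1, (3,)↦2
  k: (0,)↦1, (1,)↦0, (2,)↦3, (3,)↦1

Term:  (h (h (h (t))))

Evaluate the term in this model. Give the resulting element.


  t = 0
  (h (t)) = h(0,) = 2
  (h (h (t))) = h(2,) = 1
  (h (h (h (t)))) = h(1,) = 2

value = 2


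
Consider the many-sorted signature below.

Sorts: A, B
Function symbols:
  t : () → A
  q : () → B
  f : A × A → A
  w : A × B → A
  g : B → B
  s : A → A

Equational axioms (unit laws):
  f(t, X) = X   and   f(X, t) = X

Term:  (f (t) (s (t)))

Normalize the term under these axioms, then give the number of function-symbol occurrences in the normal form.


size = 2

1. (f (t) (s (t)))  →  (s (t))
normal form: (s (t))


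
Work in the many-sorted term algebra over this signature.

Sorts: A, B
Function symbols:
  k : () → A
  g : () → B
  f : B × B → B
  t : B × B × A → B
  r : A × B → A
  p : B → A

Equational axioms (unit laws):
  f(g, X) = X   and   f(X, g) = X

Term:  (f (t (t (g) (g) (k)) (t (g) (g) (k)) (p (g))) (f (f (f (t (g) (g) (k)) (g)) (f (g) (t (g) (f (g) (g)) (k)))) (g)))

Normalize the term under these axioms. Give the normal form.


normal form = (f (t (t (g) (g) (k)) (t (g) (g) (k)) (p (g))) (f (t (g) (g) (k)) (t (g) (g) (k))))

1. (f (t (t (g) (g) (k)) (t (g) (g) (k)) (p (g))) (f (f (f (t (g) (g) (k)) (g)) (f (g) (t (g) (f (g) (g)) (k)))) (g)))  →  (f (t (t (g) (g) (k)) (t (g) (g) (k)) (p (g))) (f (f (t (g) (g) (k)) (g)) (f (g) (t (g) (f (g) (g)) (k)))))
2. (f (t (t (g) (g) (k)) (t (g) (g) (k)) (p (g))) (f (f (t (g) (g) (k)) (g)) (f (g) (t (g) (f (g) (g)) (k)))))  →  (f (t (t (g) (g) (k)) (t (g) (g) (k)) (p (g))) (f (t (g) (g) (k)) (f (g) (t (g) (f (g) (g)) (k)))))
3. (f (t (t (g) (g) (k)) (t (g) (g) (k)) (p (g))) (f (t (g) (g) (k)) (f (g) (t (g) (f (g) (g)) (k)))))  →  (f (t (t (g) (g) (k)) (t (g) (g) (k)) (p (g))) (f (t (g) (g) (k)) (t (g) (f (g) (g)) (k))))
4. (f (t (t (g) (g) (k)) (t (g) (g) (k)) (p (g))) (f (t (g) (g) (k)) (t (g) (f (g) (g)) (k))))  →  (f (t (t (g) (g) (k)) (t (g) (g) (k)) (p (g))) (f (t (g) (g) (k)) (t (g) (g) (k))))


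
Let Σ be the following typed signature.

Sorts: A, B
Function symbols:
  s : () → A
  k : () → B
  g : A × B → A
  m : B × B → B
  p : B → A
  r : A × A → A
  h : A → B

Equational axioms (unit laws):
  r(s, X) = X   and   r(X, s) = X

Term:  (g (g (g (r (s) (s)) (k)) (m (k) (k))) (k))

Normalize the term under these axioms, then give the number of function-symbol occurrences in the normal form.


1. (g (g (g (r (s) (s)) (k)) (m (k) (k))) (k))  →  (g (g (g (s) (k)) (m (k) (k))) (k))
normal form: (g (g (g (s) (k)) (m (k) (k))) (k))

size = 9


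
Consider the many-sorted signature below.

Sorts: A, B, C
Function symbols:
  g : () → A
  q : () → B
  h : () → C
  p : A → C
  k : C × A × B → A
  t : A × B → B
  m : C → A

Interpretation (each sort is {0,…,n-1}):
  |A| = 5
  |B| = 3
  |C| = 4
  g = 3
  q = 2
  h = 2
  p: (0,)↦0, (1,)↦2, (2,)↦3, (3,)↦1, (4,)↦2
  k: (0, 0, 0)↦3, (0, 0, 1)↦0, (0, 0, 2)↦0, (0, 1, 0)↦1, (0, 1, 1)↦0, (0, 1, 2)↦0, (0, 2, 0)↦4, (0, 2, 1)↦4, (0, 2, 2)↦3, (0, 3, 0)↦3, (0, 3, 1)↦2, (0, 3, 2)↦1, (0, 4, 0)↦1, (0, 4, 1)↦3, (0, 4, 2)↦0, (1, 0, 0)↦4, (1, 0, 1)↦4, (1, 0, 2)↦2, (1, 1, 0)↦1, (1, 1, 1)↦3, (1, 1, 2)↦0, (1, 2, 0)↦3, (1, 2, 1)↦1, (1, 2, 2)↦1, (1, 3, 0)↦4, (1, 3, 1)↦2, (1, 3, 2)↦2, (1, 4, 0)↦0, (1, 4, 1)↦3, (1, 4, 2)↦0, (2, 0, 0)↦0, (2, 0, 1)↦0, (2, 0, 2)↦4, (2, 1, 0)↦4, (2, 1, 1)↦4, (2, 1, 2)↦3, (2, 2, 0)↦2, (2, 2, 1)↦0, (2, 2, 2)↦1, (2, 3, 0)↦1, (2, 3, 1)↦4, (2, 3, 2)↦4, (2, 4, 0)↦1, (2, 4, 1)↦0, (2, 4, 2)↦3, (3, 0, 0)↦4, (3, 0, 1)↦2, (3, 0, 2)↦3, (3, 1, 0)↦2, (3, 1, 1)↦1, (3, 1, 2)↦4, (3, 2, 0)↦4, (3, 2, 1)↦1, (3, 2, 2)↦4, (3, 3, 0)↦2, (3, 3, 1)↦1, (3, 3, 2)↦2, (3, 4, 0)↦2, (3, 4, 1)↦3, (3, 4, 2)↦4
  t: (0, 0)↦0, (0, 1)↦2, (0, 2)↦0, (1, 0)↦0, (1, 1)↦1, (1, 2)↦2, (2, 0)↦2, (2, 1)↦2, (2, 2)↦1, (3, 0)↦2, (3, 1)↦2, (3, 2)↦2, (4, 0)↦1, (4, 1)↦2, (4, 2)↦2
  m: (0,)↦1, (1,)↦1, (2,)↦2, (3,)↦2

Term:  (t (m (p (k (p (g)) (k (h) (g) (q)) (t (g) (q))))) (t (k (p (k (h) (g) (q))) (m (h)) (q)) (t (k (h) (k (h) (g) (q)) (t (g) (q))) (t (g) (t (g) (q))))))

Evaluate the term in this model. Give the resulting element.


value = 2

  g = 3
  (p (g)) = p(3,) = 1
  h = 2
  g = 3
  q = 2
  (k (h) (g) (q)) = k(2, 3, 2) = 4
  g = 3
  q = 2
  (t (g) (q)) = t(3, 2) = 2
  (k (p (g)) (k (h) (g) (q)) (t (g) (q))) = k(1, 4, 2) = 0
  (p (k (p (g)) (k (h) (g) (q)) (t (g) (q)))) = p(0,) = 0
  (m (p (k (p (g)) (k (h) (g) (q)) (t (g) (q))))) = m(0,) = 1
  h = 2
  g = 3
  q = 2
  (k (h) (g) (q)) = k(2, 3, 2) = 4
  (p (k (h) (g) (q))) = p(4,) = 2
  h = 2
  (m (h)) = m(2,) = 2
  q = 2
  (k (p (k (h) (g) (q))) (m (h)) (q)) = k(2, 2, 2) = 1
  h = 2
  h = 2
  g = 3
  q = 2
  (k (h) (g) (q)) = k(2, 3, 2) = 4
  g = 3
  q = 2
  (t (g) (q)) = t(3, 2) = 2
  (k (h) (k (h) (g) (q)) (t (g) (q))) = k(2, 4, 2) = 3
  g = 3
  g = 3
  q = 2
  (t (g) (q)) = t(3, 2) = 2
  (t (g) (t (g) (q))) = t(3, 2) = 2
  (t (k (h) (k (h) (g) (q)) (t (g) (q))) (t (g) (t (g) (q)))) = t(3, 2) = 2
  (t (k (p (k (h) (g) (q))) (m (h)) (q)) (t (k (h) (k (h) (g) (q)) (t (g) (q))) (t (g) (t (g) (q))))) = t(1, 2) = 2
  (t (m (p (k (p (g)) (k (h) (g) (q)) (t (g) (q))))) (t (k (p (k (h) (g) (q))) (m (h)) (q)) (t (k (h) (k (h) (g) (q)) (t (g) (q))) (t (g) (t (g) (q)))))) = t(1, 2) = 2


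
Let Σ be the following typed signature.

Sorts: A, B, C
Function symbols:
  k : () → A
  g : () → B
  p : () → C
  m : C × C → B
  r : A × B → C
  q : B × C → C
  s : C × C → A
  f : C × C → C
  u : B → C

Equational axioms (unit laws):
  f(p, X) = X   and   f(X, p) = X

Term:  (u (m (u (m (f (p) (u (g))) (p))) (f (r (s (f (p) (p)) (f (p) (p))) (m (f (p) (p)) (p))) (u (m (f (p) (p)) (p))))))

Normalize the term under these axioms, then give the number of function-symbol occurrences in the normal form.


size = 19

1. (u (m (u (m (f (p) (u (g))) (p))) (f (r (s (f (p) (p)) (f (p) (p))) (m (f (p) (p)) (p))) (u (m (f (p) (p)) (p))))))  →  (u (m (u (m (u (g)) (p))) (f (r (s (f (p) (p)) (f (p) (p))) (m (f (p) (p)) (p))) (u (m (f (p) (p)) (p))))))
2. (u (m (u (m (u (g)) (p))) (f (r (s (f (p) (p)) (f (p) (p))) (m (f (p) (p)) (p))) (u (m (f (p) (p)) (p))))))  →  (u (m (u (m (u (g)) (p))) (f (r (s (p) (f (p) (p))) (m (f (p) (p)) (p))) (u (m (f (p) (p)) (p))))))
3. (u (m (u (m (u (g)) (p))) (f (r (s (p) (f (p) (p))) (m (f (p) (p)) (p))) (u (m (f (p) (p)) (p))))))  →  (u (m (u (m (u (g)) (p))) (f (r (s (p) (p)) (m (f (p) (p)) (p))) (u (m (f (p) (p)) (p))))))
4. (u (m (u (m (u (g)) (p))) (f (r (s (p) (p)) (m (f (p) (p)) (p))) (u (m (f (p) (p)) (p))))))  →  (u (m (u (m (u (g)) (p))) (f (r (s (p) (p)) (m (p) (p))) (u (m (f (p) (p)) (p))))))
5. (u (m (u (m (u (g)) (p))) (f (r (s (p) (p)) (m (p) (p))) (u (m (f (p) (p)) (p))))))  →  (u (m (u (m (u (g)) (p))) (f (r (s (p) (p)) (m (p) (p))) (u (m (p) (p))))))
normal form: (u (m (u (m (u (g)) (p))) (f (r (s (p) (p)) (m (p) (p))) (u (m (p) (p))))))


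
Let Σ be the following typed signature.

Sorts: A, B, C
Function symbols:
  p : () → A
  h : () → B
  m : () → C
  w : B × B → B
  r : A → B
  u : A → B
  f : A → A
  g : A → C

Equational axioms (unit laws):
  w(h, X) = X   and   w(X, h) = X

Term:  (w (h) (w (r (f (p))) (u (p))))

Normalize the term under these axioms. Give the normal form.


1. (w (h) (w (r (f (p))) (u (p))))  →  (w (r (f (p))) (u (p)))

normal form = (w (r (f (p))) (u (p)))


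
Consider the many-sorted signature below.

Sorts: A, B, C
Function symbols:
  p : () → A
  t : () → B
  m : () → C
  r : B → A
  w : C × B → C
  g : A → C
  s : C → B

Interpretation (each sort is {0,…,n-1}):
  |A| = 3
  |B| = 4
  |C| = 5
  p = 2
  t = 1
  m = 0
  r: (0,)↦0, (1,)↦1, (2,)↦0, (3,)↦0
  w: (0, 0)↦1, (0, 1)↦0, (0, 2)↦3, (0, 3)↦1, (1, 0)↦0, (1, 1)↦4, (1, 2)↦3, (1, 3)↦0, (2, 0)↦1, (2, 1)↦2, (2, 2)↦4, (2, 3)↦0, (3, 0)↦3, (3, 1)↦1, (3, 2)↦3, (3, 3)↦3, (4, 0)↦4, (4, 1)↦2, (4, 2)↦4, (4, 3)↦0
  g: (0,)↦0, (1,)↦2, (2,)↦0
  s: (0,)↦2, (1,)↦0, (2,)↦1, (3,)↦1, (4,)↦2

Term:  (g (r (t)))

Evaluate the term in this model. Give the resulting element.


value = 2

  t = 1
  (r (t)) = r(1,) = 1
  (g (r (t))) = g(1,) = 2


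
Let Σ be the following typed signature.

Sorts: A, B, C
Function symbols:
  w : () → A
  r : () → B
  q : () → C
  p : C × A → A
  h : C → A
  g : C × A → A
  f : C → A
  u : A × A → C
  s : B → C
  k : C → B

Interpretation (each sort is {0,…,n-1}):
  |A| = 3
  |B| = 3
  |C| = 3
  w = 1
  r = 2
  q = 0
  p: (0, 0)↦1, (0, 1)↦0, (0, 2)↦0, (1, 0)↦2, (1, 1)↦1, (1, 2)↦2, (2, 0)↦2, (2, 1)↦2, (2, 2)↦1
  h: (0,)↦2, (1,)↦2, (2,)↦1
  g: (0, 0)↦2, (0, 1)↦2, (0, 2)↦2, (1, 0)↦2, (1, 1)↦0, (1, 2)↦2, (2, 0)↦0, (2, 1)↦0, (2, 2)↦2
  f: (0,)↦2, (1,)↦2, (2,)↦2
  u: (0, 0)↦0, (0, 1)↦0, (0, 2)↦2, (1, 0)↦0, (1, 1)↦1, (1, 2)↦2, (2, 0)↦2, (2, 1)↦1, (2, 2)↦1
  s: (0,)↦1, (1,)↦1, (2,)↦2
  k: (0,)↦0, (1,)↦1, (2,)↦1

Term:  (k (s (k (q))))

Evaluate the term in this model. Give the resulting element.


value = 1

  q = 0
  (k (q)) = k(0,) = 0
  (s (k (q))) = s(0,) = 1
  (k (s (k (q)))) = k(1,) = 1


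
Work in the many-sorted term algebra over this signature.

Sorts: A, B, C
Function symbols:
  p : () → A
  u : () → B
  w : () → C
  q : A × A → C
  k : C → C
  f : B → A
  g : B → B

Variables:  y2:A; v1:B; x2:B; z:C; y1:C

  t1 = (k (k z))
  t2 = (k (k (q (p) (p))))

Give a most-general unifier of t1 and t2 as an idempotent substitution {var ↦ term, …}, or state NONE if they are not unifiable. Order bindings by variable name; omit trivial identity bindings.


{z ↦ (q (p) (p))}


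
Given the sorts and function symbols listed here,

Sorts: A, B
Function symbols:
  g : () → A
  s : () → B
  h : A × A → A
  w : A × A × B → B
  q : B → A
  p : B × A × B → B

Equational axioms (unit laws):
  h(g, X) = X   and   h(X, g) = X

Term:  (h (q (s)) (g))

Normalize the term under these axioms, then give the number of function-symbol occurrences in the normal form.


1. (h (q (s)) (g))  →  (q (s))
normal form: (q (s))

size = 2


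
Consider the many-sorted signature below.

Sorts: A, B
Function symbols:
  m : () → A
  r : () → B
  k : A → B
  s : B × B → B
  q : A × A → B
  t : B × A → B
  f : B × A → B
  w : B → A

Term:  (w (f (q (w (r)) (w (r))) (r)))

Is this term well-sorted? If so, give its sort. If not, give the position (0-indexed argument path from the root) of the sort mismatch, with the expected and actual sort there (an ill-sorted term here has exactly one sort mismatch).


ill-sorted at position [0, 1]: expected A, got B

        (r) : B
      (w (r)) : A
        (r) : B
      (w (r)) : A
    (q (w (r)) (w (r))) : B
    (r) : B
  (f (q (w (r)) (w (r))) (r)) : ✗ arg 1 at [0, 1] has sort B, expected A


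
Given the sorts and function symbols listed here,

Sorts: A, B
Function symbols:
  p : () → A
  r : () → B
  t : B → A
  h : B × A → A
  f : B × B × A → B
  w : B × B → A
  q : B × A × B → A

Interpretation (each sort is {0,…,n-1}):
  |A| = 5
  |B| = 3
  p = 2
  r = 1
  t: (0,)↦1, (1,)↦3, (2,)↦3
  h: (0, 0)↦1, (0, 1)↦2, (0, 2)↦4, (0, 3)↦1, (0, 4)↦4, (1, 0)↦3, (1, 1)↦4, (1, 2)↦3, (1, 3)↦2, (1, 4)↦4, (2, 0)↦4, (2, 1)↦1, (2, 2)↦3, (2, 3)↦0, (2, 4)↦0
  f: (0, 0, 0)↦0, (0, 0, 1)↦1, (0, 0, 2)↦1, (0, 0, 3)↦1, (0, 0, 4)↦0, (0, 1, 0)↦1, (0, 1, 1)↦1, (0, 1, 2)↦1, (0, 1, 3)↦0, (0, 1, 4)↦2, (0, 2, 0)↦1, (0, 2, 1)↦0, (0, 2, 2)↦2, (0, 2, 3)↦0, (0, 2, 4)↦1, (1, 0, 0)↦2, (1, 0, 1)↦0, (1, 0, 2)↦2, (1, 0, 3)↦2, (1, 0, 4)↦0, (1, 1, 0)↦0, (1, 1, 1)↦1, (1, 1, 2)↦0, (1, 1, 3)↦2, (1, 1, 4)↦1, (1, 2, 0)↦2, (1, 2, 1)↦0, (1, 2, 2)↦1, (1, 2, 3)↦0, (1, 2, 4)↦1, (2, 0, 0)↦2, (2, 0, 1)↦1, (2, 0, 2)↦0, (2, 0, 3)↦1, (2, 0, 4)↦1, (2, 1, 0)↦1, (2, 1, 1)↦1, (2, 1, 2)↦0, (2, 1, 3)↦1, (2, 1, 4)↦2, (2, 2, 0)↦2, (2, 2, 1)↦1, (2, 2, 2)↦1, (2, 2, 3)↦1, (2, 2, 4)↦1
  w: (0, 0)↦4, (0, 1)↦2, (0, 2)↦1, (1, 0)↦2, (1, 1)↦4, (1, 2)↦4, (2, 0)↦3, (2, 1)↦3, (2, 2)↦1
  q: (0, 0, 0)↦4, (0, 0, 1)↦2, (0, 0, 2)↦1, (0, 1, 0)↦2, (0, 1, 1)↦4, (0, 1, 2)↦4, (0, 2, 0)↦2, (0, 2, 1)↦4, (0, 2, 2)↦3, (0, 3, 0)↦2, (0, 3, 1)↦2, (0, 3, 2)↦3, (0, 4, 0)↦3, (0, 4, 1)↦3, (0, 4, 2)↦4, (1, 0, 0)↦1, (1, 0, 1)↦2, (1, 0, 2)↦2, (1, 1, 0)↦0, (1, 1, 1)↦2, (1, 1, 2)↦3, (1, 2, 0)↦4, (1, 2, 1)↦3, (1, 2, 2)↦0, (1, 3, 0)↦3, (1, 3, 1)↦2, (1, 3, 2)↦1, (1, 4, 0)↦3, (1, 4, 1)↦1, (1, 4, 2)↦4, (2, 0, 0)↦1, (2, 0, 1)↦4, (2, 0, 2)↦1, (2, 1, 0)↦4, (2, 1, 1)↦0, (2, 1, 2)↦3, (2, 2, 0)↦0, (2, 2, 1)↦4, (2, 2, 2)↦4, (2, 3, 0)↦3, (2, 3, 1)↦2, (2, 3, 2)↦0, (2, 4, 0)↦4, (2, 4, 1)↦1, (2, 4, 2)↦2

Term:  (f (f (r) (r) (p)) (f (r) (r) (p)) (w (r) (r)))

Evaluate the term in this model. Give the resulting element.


value = 0

  r = 1
  r = 1
  p = 2
  (f (r) (r) (p)) = f(1, 1, 2) = 0
  r = 1
  r = 1
  p = 2
  (f (r) (r) (p)) = f(1, 1, 2) = 0
  r = 1
  r = 1
  (w (r) (r)) = w(1, 1) = 4
  (f (f (r) (r) (p)) (f (r) (r) (p)) (w (r) (r))) = f(0, 0, 4) = 0


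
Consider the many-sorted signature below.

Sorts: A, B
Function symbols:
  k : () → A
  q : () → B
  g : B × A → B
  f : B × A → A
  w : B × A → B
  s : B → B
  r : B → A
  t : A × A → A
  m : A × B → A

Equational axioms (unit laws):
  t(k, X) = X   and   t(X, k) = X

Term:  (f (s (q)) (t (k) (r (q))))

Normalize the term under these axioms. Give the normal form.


1. (f (s (q)) (t (k) (r (q))))  →  (f (s (q)) (r (q)))

normal form = (f (s (q)) (r (q)))


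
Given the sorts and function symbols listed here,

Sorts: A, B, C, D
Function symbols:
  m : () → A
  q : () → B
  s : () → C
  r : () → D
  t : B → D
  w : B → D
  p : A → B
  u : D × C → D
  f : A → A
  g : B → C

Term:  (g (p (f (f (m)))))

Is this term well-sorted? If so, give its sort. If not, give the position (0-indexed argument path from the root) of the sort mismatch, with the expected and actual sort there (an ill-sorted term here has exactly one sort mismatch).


well-sorted; sort = C

        (m) : A
      (f (m)) : A
    (f (f (m))) : A
  (p (f (f (m)))) : B
(g (p (f (f (m))))) : C


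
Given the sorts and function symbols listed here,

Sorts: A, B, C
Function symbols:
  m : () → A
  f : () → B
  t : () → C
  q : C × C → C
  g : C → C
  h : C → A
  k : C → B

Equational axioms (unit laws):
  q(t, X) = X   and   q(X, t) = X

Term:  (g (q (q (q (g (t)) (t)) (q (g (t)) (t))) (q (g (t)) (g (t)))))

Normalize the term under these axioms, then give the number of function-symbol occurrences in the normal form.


size = 12

1. (g (q (q (q (g (t)) (t)) (q (g (t)) (t))) (q (g (t)) (g (t)))))  →  (g (q (q (g (t)) (q (g (t)) (t))) (q (g (t)) (g (t)))))
2. (g (q (q (g (t)) (q (g (t)) (t))) (q (g (t)) (g (t)))))  →  (g (q (q (g (t)) (g (t))) (q (g (t)) (g (t)))))
normal form: (g (q (q (g (t)) (g (t))) (q (g (t)) (g (t)))))


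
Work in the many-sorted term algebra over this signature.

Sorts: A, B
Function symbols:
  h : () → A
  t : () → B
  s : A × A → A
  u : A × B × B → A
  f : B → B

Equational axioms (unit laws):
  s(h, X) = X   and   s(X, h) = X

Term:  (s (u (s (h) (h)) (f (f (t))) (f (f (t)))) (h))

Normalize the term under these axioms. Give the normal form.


1. (s (u (s (h) (h)) (f (f (t))) (f (f (t)))) (h))  →  (u (s (h) (h)) (f (f (t))) (f (f (t))))
2. (u (s (h) (h)) (f (f (t))) (f (f (t))))  →  (u (h) (f (f (t))) (f (f (t))))

normal form = (u (h) (f (f (t))) (f (f (t))))


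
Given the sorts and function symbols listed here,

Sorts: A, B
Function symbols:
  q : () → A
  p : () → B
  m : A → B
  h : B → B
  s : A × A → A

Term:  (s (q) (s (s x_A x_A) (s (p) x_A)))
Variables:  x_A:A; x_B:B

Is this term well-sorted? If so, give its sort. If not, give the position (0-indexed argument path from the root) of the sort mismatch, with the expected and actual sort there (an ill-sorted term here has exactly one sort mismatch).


ill-sorted at position [1, 1, 0]: expected A, got B

  (q) : A
      x_A : A
      x_A : A
    (s x_A x_A) : A
      (p) : B
      x_A : A
    (s (p) x_A) : ✗ arg 0 at [1, 1, 0] has sort B, expected A


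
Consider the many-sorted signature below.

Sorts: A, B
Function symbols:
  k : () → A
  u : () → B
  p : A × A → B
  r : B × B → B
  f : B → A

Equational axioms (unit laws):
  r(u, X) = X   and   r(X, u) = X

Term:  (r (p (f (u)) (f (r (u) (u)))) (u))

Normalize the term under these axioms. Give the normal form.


normal form = (p (f (u)) (f (u)))

1. (r (p (f (u)) (f (r (u) (u)))) (u))  →  (p (f (u)) (f (r (u) (u))))
2. (p (f (u)) (f (r (u) (u))))  →  (p (f (u)) (f (u)))


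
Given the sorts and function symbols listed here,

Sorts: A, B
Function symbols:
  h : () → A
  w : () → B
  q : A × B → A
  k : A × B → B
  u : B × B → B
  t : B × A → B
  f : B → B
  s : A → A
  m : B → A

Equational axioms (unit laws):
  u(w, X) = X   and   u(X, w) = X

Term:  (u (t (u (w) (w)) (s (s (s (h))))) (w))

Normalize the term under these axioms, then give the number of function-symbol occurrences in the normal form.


size = 6

1. (u (t (u (w) (w)) (s (s (s (h))))) (w))  →  (t (u (w) (w)) (s (s (s (h)))))
2. (t (u (w) (w)) (s (s (s (h)))))  →  (t (w) (s (s (s (h)))))
normal form: (t (w) (s (s (s (h)))))


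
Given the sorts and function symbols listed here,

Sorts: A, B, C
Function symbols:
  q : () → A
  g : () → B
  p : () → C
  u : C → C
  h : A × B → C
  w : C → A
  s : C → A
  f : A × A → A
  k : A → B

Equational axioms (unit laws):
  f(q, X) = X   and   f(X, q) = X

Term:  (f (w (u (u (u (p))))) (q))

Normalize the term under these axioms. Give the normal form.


normal form = (w (u (u (u (p)))))

1. (f (w (u (u (u (p))))) (q))  →  (w (u (u (u (p)))))


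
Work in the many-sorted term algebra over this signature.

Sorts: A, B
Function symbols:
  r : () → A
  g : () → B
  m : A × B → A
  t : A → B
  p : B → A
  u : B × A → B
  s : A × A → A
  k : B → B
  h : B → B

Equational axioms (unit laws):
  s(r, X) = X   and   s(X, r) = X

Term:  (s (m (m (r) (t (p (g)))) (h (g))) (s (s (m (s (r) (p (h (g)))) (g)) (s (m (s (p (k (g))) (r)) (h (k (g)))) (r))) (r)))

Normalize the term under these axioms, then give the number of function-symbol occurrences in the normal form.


size = 22

1. (s (m (m (r) (t (p (g)))) (h (g))) (s (s (m (s (r) (p (h (g)))) (g)) (s (m (s (p (k (g))) (r)) (h (k (g)))) (r))) (r)))  →  (s (m (m (r) (t (p (g)))) (h (g))) (s (m (s (r) (p (h (g)))) (g)) (s (m (s (p (k (g))) (r)) (h (k (g)))) (r))))
2. (s (m (m (r) (t (p (g)))) (h (g))) (s (m (s (r) (p (h (g)))) (g)) (s (m (s (p (k (g))) (r)) (h (k (g)))) (r))))  →  (s (m (m (r) (t (p (g)))) (h (g))) (s (m (p (h (g))) (g)) (s (m (s (p (k (g))) (r)) (h (k (g)))) (r))))
3. (s (m (m (r) (t (p (g)))) (h (g))) (s (m (p (h (g))) (g)) (s (m (s (p (k (g))) (r)) (h (k (g)))) (r))))  →  (s (m (m (r) (t (p (g)))) (h (g))) (s (m (p (h (g))) (g)) (m (s (p (k (g))) (r)) (h (k (g))))))
4. (s (m (m (r) (t (p (g)))) (h (g))) (s (m (p (h (g))) (g)) (m (s (p (k (g))) (r)) (h (k (g))))))  →  (s (m (m (r) (t (p (g)))) (h (g))) (s (m (p (h (g))) (g)) (m (p (k (g))) (h (k (g))))))
normal form: (s (m (m (r) (t (p (g)))) (h (g))) (s (m (p (h (g))) (g)) (m (p (k (g))) (h (k (g))))))


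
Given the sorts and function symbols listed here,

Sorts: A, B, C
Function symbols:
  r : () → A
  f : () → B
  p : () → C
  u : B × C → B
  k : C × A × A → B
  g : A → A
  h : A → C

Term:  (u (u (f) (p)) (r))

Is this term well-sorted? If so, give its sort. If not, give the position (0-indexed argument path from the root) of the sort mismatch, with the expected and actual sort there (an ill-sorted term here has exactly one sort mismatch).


ill-sorted at position [1]: expected C, got A

    (f) : B
    (p) : C
  (u (f) (p)) : B
  (r) : A
(u (u (f) (p)) (r)) : ✗ arg 1 at [1] has sort A, expected C


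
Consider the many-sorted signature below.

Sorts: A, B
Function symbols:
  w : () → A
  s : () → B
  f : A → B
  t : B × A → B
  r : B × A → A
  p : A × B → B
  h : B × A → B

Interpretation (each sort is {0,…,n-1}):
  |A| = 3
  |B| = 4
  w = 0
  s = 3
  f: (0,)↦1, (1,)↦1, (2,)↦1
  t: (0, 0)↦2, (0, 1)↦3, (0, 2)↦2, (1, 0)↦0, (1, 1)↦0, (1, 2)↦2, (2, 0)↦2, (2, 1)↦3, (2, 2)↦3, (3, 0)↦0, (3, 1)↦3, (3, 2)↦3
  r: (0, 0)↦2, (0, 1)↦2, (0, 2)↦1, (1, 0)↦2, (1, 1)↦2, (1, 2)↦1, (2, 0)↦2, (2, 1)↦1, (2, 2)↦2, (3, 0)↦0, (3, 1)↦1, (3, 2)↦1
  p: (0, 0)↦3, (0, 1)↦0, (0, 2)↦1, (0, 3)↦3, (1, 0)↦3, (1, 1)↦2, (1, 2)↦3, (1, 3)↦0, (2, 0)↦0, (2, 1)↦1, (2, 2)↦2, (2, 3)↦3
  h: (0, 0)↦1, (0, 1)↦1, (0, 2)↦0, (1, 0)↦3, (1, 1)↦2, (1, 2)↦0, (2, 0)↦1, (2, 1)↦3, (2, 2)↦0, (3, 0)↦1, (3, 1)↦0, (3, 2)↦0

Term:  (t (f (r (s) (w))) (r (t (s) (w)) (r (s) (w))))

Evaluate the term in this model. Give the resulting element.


  s = 3
  w = 0
  (r (s) (w)) = r(3, 0) = 0
  (f (r (s) (w))) = f(0,) = 1
  s = 3
  w = 0
  (t (s) (w)) = t(3, 0) = 0
  s = 3
  w = 0
  (r (s) (w)) = r(3, 0) = 0
  (r (t (s) (w)) (r (s) (w))) = r(0, 0) = 2
  (t (f (r (s) (w))) (r (t (s) (w)) (r (s) (w)))) = t(1, 2) = 2

value = 2


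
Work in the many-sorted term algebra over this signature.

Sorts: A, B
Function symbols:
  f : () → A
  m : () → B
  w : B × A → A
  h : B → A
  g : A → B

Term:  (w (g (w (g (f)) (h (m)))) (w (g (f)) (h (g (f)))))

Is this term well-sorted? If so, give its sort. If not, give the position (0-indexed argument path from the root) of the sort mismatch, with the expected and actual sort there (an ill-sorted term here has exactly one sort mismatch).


        (f) : A
      (g (f)) : B
        (m) : B
      (h (m)) : A
    (w (g (f)) (h (m))) : A
  (g (w (g (f)) (h (m)))) : B
      (f) : A
    (g (f)) : B
        (f) : A
      (g (f)) : B
    (h (g (f))) : A
  (w (g (f)) (h (g (f)))) : A
(w (g (w (g (f)) (h (m)))) (w (g (f)) (h (g (f))))) : A

well-sorted; sort = A


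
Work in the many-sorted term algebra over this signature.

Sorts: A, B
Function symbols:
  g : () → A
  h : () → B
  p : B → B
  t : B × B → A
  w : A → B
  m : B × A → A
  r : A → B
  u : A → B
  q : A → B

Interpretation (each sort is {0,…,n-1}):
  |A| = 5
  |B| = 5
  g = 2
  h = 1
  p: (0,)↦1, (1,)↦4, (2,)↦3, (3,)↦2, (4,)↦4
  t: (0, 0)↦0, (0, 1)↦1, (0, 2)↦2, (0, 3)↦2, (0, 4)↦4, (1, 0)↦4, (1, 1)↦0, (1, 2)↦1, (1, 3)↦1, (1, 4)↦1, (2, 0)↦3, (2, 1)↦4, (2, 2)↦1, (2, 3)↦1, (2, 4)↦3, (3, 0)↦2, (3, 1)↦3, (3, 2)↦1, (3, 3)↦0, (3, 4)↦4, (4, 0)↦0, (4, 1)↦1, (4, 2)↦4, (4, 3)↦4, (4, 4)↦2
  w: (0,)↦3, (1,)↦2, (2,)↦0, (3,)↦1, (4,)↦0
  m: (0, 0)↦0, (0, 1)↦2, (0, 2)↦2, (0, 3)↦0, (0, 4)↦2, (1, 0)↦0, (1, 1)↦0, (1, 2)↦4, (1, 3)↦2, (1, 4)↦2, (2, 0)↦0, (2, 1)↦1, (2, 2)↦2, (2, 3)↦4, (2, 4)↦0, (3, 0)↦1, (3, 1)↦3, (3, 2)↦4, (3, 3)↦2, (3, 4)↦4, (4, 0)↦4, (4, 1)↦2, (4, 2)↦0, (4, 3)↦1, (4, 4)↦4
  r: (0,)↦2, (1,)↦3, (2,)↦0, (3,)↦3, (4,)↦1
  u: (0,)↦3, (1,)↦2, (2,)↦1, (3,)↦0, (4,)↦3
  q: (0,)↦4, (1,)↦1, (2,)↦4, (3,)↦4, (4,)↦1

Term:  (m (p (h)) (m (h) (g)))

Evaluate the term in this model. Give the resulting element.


  h = 1
  (p (h)) = p(1,) = 4
  h = 1
  g = 2
  (m (h) (g)) = m(1, 2) = 4
  (m (p (h)) (m (h) (g))) = m(4, 4) = 4

value = 4


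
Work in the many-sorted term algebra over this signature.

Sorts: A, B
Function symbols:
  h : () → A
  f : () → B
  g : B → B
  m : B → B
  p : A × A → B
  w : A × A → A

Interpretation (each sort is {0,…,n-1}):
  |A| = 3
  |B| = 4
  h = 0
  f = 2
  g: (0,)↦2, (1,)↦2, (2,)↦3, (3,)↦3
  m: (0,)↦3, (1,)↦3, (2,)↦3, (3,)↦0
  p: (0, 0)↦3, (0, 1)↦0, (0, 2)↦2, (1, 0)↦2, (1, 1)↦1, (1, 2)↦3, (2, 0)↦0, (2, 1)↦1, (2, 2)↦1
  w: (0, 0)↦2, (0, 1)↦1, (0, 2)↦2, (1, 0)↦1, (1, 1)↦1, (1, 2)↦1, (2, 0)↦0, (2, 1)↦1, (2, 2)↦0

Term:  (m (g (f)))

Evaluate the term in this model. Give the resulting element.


value = 0

  f = 2
  (g (f)) = g(2,) = 3
  (m (g (f))) = m(3,) = 0


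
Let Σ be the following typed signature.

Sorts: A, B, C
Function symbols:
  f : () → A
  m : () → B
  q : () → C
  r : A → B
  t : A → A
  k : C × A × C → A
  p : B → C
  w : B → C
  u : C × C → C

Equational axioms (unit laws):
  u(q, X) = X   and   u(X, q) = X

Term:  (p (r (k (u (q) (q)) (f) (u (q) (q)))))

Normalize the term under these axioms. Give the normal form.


normal form = (p (r (k (q) (f) (q))))

1. (p (r (k (u (q) (q)) (f) (u (q) (q)))))  →  (p (r (k (q) (f) (u (q) (q)))))
2. (p (r (k (q) (f) (u (q) (q)))))  →  (p (r (k (q) (f) (q))))


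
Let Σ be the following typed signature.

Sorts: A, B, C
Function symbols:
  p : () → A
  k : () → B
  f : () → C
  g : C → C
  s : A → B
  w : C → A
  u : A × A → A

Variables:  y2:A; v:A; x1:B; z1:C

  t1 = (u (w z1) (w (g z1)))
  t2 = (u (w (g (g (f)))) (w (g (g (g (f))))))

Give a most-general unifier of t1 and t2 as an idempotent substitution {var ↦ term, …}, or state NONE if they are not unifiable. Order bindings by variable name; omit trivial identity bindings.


{z1 ↦ (g (g (f)))}


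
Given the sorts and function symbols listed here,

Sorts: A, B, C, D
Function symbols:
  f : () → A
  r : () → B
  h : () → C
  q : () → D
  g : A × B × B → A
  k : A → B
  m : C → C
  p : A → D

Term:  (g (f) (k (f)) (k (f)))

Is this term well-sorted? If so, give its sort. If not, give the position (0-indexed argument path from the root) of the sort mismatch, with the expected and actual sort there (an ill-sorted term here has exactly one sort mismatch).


  (f) : A
    (f) : A
  (k (f)) : B
    (f) : A
  (k (f)) : B
(g (f) (k (f)) (k (f))) : A

well-sorted; sort = A


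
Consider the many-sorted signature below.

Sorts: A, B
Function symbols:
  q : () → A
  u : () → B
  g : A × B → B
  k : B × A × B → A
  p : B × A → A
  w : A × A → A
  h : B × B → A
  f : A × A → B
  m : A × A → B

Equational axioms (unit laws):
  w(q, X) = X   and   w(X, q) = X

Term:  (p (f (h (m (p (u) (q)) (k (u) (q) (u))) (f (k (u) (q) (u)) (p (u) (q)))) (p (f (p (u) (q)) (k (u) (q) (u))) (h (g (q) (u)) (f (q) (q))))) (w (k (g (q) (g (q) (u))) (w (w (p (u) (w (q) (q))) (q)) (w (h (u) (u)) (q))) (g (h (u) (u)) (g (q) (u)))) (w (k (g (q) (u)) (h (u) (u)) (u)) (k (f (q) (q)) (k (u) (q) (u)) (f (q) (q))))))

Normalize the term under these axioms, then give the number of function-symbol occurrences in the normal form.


1. (p (f (h (m (p (u) (q)) (k (u) (q) (u))) (f (k (u) (q) (u)) (p (u) (q)))) (p (f (p (u) (q)) (k (u) (q) (u))) (h (g (q) (u)) (f (q) (q))))) (w (k (g (q) (g (q) (u))) (w (w (p (u) (w (q) (q))) (q)) (w (h (u) (u)) (q))) (g (h (u) (u)) (g (q) (u)))) (w (k (g (q) (u)) (h (u) (u)) (u)) (k (f (q) (q)) (k (u) (q) (u)) (f (q) (q))))))  →  (p (f (h (m (p (u) (q)) (k (u) (q) (u))) (f (k (u) (q) (u)) (p (u) (q)))) (p (f (p (u) (q)) (k (u) (q) (u))) (h (g (q) (u)) (f (q) (q))))) (w (k (g (q) (g (q) (u))) (w (p (u) (w (q) (q))) (w (h (u) (u)) (q))) (g (h (u) (u)) (g (q) (u)))) (w (k (g (q) (u)) (h (u) (u)) (u)) (k (f (q) (q)) (k (u) (q) (u)) (f (q) (q))))))
2. (p (f (h (m (p (u) (q)) (k (u) (q) (u))) (f (k (u) (q) (u)) (p (u) (q)))) (p (f (p (u) (q)) (k (u) (q) (u))) (h (g (q) (u)) (f (q) (q))))) (w (k (g (q) (g (q) (u))) (w (p (u) (w (q) (q))) (w (h (u) (u)) (q))) (g (h (u) (u)) (g (q) (u)))) (w (k (g (q) (u)) (h (u) (u)) (u)) (k (f (q) (q)) (k (u) (q) (u)) (f (q) (q))))))  →  (p (f (h (m (p (u) (q)) (k (u) (q) (u))) (f (k (u) (q) (u)) (p (u) (q)))) (p (f (p (u) (q)) (k (u) (q) (u))) (h (g (q) (u)) (f (q) (q))))) (w (k (g (q) (g (q) (u))) (w (p (u) (q)) (w (h (u) (u)) (q))) (g (h (u) (u)) (g (q) (u)))) (w (k (g (q) (u)) (h (u) (u)) (u)) (k (f (q) (q)) (k (u) (q) (u)) (f (q) (q))))))
3. (p (f (h (m (p (u) (q)) (k (u) (q) (u))) (f (k (u) (q) (u)) (p (u) (q)))) (p (f (p (u) (q)) (k (u) (q) (u))) (h (g (q) (u)) (f (q) (q))))) (w (k (g (q) (g (q) (u))) (w (p (u) (q)) (w (h (u) (u)) (q))) (g (h (u) (u)) (g (q) (u)))) (w (k (g (q) (u)) (h (u) (u)) (u)) (k (f (q) (q)) (k (u) (q) (u)) (f (q) (q))))))  →  (p (f (h (m (p (u) (q)) (k (u) (q) (u))) (f (k (u) (q) (u)) (p (u) (q)))) (p (f (p (u) (q)) (k (u) (q) (u))) (h (g (q) (u)) (f (q) (q))))) (w (k (g (q) (g (q) (u))) (w (p (u) (q)) (h (u) (u))) (g (h (u) (u)) (g (q) (u)))) (w (k (g (q) (u)) (h (u) (u)) (u)) (k (f (q) (q)) (k (u) (q) (u)) (f (q) (q))))))
normal form: (p (f (h (m (p (u) (q)) (k (u) (q) (u))) (f (k (u) (q) (u)) (p (u) (q)))) (p (f (p (u) (q)) (k (u) (q) (u))) (h (g (q) (u)) (f (q) (q))))) (w (k (g (q) (g (q) (u))) (w (p (u) (q)) (h (u) (u))) (g (h (u) (u)) (g (q) (u)))) (w (k (g (q) (u)) (h (u) (u)) (u)) (k (f (q) (q)) (k (u) (q) (u)) (f (q) (q))))))

size = 76
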